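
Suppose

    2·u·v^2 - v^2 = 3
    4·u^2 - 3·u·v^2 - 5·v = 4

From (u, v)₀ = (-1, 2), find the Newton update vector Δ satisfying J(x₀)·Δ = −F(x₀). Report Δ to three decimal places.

(-0.440, -1.543)

At (-1, 2): F = (-15.000, 2.000).
Jacobian J = [[2·v^2, 4·u·v - 2·v], [8·u - 3·v^2, -6·u·v - 5]].
At the point, J = [[8.000, -12.000], [-20.000, 7.000]] (det J = -184.000).
Solving J·Δ = −F gives Δ = (-0.440, -1.543).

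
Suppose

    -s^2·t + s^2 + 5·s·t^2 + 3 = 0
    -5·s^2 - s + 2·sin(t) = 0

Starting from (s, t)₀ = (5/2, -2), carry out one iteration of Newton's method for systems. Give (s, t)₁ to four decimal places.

(1.1187, -1.5839)

At (5/2, -2): F = (71.7500, -35.568595).
Jacobian J = [[-2·s·t + 2·s + 5·t^2, -s^2 + 10·s·t], [-10·s - 1, 2·cos(t)]].
At the point, J = [[35.0000, -56.2500], [-26.0000, -0.832294]] (det J = -1491.630279).
Solving J·Δ = −F gives Δ = (-1.3813, 0.4161).
Then the next iterate is (s, t)₁ = (1.1187, -1.5839).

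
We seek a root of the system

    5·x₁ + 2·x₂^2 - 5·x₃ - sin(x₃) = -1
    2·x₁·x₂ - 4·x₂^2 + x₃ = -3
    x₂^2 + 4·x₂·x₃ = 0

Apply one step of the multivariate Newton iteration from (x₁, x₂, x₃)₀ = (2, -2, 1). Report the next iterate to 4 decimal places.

At (2, -2, 1): F = (13.158529, -20.0000, -4.0000).
Jacobian J = [[5, 4·x₂, -cos(x₃) - 5], [2·x₂, 2·x₁ - 8·x₂, 1], [0, 2·x₂ + 4·x₃, 4·x₂]].
At the point, J = [[5.0000, -8.0000, -5.540302], [-4.0000, 20.0000, 1.0000], [0.0000, 0.0000, -8.0000]] (det J = -544.0000).
Solving J·Δ = −F gives Δ = (-2.2731, 0.5704, -0.5000).
Then the next iterate is (x₁, x₂, x₃)₁ = (-0.2731, -1.4296, 0.5000).

(-0.2731, -1.4296, 0.5000)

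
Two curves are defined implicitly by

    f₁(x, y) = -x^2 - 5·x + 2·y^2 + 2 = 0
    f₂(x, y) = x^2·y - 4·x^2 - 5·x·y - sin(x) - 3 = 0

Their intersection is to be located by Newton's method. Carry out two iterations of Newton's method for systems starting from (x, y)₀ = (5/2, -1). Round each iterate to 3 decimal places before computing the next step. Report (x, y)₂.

At (5/2, -1): F = (-14.750, -22.34847).
Jacobian J = [[-2·x - 5, 4·y], [2·x·y - 8·x - 5·y - cos(x), x^2 - 5·x]].
At the point, J = [[-10.000, -4.000], [-19.19886, -6.250]] (det J = -14.29543).
Solving J·Δ = −F gives Δ = (0.195, -4.176).
Then the next iterate is (x, y)₁ = (2.695, -5.176).
Round to (2.695, -5.176) and repeat: F = (34.84393, -0.33081), J = [[-10.390, -20.704], [-22.67672, -6.21198]].
Δ = (-0.551, 1.960), so (x, y)₂ = (2.144, -3.216).

(2.144, -3.216)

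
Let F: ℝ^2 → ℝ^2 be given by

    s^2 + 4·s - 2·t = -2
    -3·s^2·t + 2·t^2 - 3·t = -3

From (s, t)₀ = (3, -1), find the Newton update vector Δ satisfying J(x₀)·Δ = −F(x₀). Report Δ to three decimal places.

At (3, -1): F = (25.000, 35.000).
Jacobian J = [[2·s + 4, -2], [-6·s·t, -3·s^2 + 4·t - 3]].
At the point, J = [[10.000, -2.000], [18.000, -34.000]] (det J = -304.000).
Solving J·Δ = −F gives Δ = (-2.566, -0.329).

(-2.566, -0.329)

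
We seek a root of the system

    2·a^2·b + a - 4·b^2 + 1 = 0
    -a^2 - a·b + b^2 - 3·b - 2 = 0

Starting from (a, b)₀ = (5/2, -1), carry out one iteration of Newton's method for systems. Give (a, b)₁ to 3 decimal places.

(1.608, -0.758)

At (5/2, -1): F = (-13.000, -1.750).
Jacobian J = [[4·a·b + 1, 2·a^2 - 8·b], [-2·a - b, -a + 2·b - 3]].
At the point, J = [[-9.000, 20.500], [-4.000, -7.500]] (det J = 149.500).
Solving J·Δ = −F gives Δ = (-0.892, 0.242).
Then the next iterate is (a, b)₁ = (1.608, -0.758).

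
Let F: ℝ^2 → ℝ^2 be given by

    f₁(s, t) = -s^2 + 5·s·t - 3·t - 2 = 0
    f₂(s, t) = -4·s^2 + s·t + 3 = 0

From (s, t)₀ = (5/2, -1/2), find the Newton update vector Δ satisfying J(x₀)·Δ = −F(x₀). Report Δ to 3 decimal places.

At (5/2, -1/2): F = (-13.000, -23.250).
Jacobian J = [[-2·s + 5·t, 5·s - 3], [-8·s + t, s]].
At the point, J = [[-7.500, 9.500], [-20.500, 2.500]] (det J = 176.000).
Solving J·Δ = −F gives Δ = (-1.070, 0.523).

(-1.070, 0.523)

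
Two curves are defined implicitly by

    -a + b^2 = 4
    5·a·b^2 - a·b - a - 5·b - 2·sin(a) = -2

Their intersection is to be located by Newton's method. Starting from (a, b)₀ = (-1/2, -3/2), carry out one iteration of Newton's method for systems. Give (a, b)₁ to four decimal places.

(-0.8706, -1.7931)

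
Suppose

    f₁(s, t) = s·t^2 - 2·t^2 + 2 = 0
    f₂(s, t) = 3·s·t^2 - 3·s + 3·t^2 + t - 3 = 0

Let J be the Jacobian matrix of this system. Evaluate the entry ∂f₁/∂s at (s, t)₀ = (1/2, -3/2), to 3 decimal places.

2.250

∂f₁/∂s = t^2.
At (1/2, -3/2) this is 2.250.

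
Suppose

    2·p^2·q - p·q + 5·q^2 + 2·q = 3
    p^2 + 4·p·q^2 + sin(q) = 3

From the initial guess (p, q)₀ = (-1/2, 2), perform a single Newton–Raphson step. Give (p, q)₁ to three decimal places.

At (-1/2, 2): F = (23.000, -9.84070).
Jacobian J = [[4·p·q - q, 2·p^2 - p + 10·q + 2], [2·p + 4·q^2, 8·p·q + cos(q)]].
At the point, J = [[-6.000, 23.000], [15.000, -8.41615]] (det J = -294.50312).
Solving J·Δ = −F gives Δ = (0.111, -0.971).
Then the next iterate is (p, q)₁ = (-0.389, 1.029).

(-0.389, 1.029)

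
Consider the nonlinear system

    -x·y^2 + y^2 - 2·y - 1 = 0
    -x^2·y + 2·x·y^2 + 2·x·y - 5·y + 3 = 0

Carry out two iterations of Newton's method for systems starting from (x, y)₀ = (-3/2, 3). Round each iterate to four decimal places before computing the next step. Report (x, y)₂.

(0.7920, 4.3781)

At (-3/2, 3): F = (15.5000, -54.7500).
Jacobian J = [[-y^2, -2·x·y + 2·y - 2], [-2·x·y + 2·y^2 + 2·y, -x^2 + 4·x·y + 2·x - 5]].
At the point, J = [[-9.0000, 13.0000], [33.0000, -28.2500]] (det J = -174.7500).
Solving J·Δ = −F gives Δ = (1.5672, -0.1073).
Then the next iterate is (x, y)₁ = (0.0672, 2.8927).
Round to (0.0672, 2.8927) and repeat: F = (1.020003, -9.963163), J = [[-8.367713, 3.396621], [22.132048, -4.092558]].
Δ = (0.7248, 1.4854), so (x, y)₂ = (0.7920, 4.3781).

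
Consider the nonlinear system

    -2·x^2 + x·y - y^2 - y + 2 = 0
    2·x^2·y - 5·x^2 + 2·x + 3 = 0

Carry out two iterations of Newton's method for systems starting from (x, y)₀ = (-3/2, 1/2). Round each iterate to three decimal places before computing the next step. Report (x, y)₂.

At (-3/2, 1/2): F = (-4.000, -9.000).
Jacobian J = [[-4·x + y, x - 2·y - 1], [4·x·y - 10·x + 2, 2·x^2]].
At the point, J = [[6.500, -3.500], [14.000, 4.500]] (det J = 78.250).
Solving J·Δ = −F gives Δ = (0.633, 0.032).
Then the next iterate is (x, y)₁ = (-0.867, 0.532).
Round to (-0.867, 0.532) and repeat: F = (-0.77965, -1.69265), J = [[4.000, -2.931], [8.82502, 1.50338]].
Δ = (0.192, -0.003), so (x, y)₂ = (-0.675, 0.529).

(-0.675, 0.529)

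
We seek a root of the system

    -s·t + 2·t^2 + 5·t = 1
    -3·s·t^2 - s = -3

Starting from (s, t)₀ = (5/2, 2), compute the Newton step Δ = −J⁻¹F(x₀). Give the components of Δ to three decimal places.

At (5/2, 2): F = (12.000, -29.500).
Jacobian J = [[-t, -s + 4·t + 5], [-3·t^2 - 1, -6·s·t]].
At the point, J = [[-2.000, 10.500], [-13.000, -30.000]] (det J = 196.500).
Solving J·Δ = −F gives Δ = (0.256, -1.094).

(0.256, -1.094)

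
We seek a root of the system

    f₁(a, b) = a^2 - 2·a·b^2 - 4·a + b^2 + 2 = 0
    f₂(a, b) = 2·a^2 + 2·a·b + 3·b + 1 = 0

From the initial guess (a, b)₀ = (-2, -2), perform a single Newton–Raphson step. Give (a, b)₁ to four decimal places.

(-1.1696, -0.9643)

At (-2, -2): F = (34.0000, 11.0000).
Jacobian J = [[2·a - 2·b^2 - 4, -4·a·b + 2·b], [4·a + 2·b, 2·a + 3]].
At the point, J = [[-16.0000, -20.0000], [-12.0000, -1.0000]] (det J = -224.0000).
Solving J·Δ = −F gives Δ = (0.8304, 1.0357).
Then the next iterate is (a, b)₁ = (-1.1696, -0.9643).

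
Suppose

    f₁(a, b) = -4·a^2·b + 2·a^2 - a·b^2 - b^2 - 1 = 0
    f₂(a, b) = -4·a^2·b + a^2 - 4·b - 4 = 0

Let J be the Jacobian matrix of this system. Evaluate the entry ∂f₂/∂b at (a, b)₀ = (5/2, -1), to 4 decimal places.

∂f₂/∂b = -4·a^2 - 4.
At (5/2, -1) this is -29.0000.

-29.0000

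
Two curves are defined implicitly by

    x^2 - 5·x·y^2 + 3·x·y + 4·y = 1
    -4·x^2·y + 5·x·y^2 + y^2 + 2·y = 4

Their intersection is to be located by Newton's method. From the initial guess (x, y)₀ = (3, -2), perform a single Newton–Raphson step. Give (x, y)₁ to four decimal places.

At (3, -2): F = (-78.0000, 128.0000).
Jacobian J = [[2·x - 5·y^2 + 3·y, -10·x·y + 3·x + 4], [-8·x·y + 5·y^2, -4·x^2 + 10·x·y + 2·y + 2]].
At the point, J = [[-20.0000, 73.0000], [68.0000, -98.0000]] (det J = -3004.0000).
Solving J·Δ = −F gives Δ = (-0.5659, 0.9134).
Then the next iterate is (x, y)₁ = (2.4341, -1.0866).

(2.4341, -1.0866)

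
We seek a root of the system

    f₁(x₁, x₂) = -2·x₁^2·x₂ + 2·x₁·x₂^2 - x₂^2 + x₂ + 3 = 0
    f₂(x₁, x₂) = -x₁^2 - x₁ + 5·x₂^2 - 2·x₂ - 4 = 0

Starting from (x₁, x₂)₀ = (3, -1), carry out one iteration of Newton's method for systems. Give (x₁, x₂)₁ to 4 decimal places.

At (3, -1): F = (25.0000, -9.0000).
Jacobian J = [[-4·x₁·x₂ + 2·x₂^2, -2·x₁^2 + 4·x₁·x₂ - 2·x₂ + 1], [-2·x₁ - 1, 10·x₂ - 2]].
At the point, J = [[14.0000, -27.0000], [-7.0000, -12.0000]] (det J = -357.0000).
Solving J·Δ = −F gives Δ = (-1.5210, 0.1373).
Then the next iterate is (x₁, x₂)₁ = (1.4790, -0.8627).

(1.4790, -0.8627)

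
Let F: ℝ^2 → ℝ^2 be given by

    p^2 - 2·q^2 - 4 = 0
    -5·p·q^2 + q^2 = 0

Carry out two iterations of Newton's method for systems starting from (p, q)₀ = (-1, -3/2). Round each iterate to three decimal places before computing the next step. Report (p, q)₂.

At (-1, -3/2): F = (-7.500, 13.500).
Jacobian J = [[2·p, -4·q], [-5·q^2, -10·p·q + 2·q]].
At the point, J = [[-2.000, 6.000], [-11.250, -18.000]] (det J = 103.500).
Solving J·Δ = −F gives Δ = (-0.522, 1.076).
Then the next iterate is (p, q)₁ = (-1.522, -0.424).
Round to (-1.522, -0.424) and repeat: F = (-2.04307, 1.54787), J = [[-3.044, 1.696], [-0.89888, -7.30128]].
Δ = (-0.518, 0.276), so (p, q)₂ = (-2.040, -0.148).

(-2.040, -0.148)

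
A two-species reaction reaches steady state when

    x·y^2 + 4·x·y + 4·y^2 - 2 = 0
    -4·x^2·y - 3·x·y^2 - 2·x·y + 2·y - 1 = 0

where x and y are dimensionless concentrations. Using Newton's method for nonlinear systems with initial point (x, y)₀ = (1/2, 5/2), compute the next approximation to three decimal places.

At (1/2, 5/2): F = (31.125, -10.375).
Jacobian J = [[y^2 + 4·y, 2·x·y + 4·x + 8·y], [-8·x·y - 3·y^2 - 2·y, -4·x^2 - 6·x·y - 2·x + 2]].
At the point, J = [[16.250, 24.500], [-33.750, -7.500]] (det J = 705.000).
Solving J·Δ = −F gives Δ = (-0.029, -1.251).
Then the next iterate is (x, y)₁ = (0.471, 1.249).

(0.471, 1.249)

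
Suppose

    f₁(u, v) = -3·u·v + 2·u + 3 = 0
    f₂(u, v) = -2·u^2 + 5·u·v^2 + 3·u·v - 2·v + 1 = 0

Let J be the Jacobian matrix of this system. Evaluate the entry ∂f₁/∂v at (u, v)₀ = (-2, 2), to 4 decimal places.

6.0000

∂f₁/∂v = -3·u.
At (-2, 2) this is 6.0000.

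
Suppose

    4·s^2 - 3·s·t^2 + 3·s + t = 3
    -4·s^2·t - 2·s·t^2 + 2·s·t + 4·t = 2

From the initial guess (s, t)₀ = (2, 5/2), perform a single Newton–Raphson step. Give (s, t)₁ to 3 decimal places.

(1.339, 1.943)

At (2, 5/2): F = (-16.000, -47.000).
Jacobian J = [[8·s - 3·t^2 + 3, -6·s·t + 1], [-8·s·t - 2·t^2 + 2·t, -4·s^2 - 4·s·t + 2·s + 4]].
At the point, J = [[0.250, -29.000], [-47.500, -28.000]] (det J = -1384.500).
Solving J·Δ = −F gives Δ = (-0.661, -0.557).
Then the next iterate is (s, t)₁ = (1.339, 1.943).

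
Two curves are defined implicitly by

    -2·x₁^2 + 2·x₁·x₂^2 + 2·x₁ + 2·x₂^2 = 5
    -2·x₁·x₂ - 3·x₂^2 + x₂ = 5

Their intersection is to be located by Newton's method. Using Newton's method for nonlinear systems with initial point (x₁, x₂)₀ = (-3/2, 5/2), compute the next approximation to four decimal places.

At (-3/2, 5/2): F = (-18.7500, -13.7500).
Jacobian J = [[-4·x₁ + 2·x₂^2 + 2, 4·x₁·x₂ + 4·x₂], [-2·x₂, -2·x₁ - 6·x₂ + 1]].
At the point, J = [[20.5000, -5.0000], [-5.0000, -11.0000]] (det J = -250.5000).
Solving J·Δ = −F gives Δ = (0.5489, -1.4995).
Then the next iterate is (x₁, x₂)₁ = (-0.9511, 1.0005).

(-0.9511, 1.0005)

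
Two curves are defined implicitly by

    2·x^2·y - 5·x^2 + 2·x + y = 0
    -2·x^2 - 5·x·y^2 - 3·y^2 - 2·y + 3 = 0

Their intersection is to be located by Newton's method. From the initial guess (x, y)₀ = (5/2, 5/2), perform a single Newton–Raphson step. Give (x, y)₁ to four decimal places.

At (5/2, 5/2): F = (7.5000, -111.3750).
Jacobian J = [[4·x·y - 10·x + 2, 2·x^2 + 1], [-4·x - 5·y^2, -10·x·y - 6·y - 2]].
At the point, J = [[2.0000, 13.5000], [-41.2500, -79.5000]] (det J = 397.8750).
Solving J·Δ = −F gives Δ = (-2.2804, -0.2177).
Then the next iterate is (x, y)₁ = (0.2196, 2.2823).

(0.2196, 2.2823)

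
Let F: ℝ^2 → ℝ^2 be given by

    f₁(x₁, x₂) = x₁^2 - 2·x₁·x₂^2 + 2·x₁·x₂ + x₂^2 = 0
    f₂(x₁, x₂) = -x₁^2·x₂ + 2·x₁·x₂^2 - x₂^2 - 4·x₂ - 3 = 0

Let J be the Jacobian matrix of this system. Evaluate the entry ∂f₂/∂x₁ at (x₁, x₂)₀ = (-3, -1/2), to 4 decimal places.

∂f₂/∂x₁ = -2·x₁·x₂ + 2·x₂^2.
At (-3, -1/2) this is -2.5000.

-2.5000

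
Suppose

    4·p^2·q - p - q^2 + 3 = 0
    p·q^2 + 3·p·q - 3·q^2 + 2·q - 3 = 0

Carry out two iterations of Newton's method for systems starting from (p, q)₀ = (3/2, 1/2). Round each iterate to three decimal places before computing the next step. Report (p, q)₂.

At (3/2, 1/2): F = (5.750, -0.125).
Jacobian J = [[8·p·q - 1, 4·p^2 - 2·q], [q^2 + 3·q, 2·p·q + 3·p - 6·q + 2]].
At the point, J = [[5.000, 8.000], [1.750, 5.000]] (det J = 11.000).
Solving J·Δ = −F gives Δ = (-2.705, 0.972).
Then the next iterate is (p, q)₁ = (-1.205, 1.472).
Round to (-1.205, 1.472) and repeat: F = (10.58774, -14.48861), J = [[-15.19008, 2.86410], [6.58278, -13.99452]].
Δ = (0.551, -0.776), so (p, q)₂ = (-0.654, 0.696).

(-0.654, 0.696)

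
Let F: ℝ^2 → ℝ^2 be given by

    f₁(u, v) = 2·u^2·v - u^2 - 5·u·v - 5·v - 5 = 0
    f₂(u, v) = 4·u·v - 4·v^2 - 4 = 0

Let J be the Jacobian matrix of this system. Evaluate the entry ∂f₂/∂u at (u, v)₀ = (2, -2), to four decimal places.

-8.0000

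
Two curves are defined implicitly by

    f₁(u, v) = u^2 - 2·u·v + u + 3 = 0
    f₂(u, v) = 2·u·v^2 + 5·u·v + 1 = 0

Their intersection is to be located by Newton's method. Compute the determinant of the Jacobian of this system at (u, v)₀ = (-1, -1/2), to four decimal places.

J = [[2·u - 2·v + 1, -2·u], [2·v^2 + 5·v, 4·u·v + 5·u]].
At the point, J = [[0.0000, 2.0000], [-2.0000, -3.0000]].
det J = 4.0000.

4.0000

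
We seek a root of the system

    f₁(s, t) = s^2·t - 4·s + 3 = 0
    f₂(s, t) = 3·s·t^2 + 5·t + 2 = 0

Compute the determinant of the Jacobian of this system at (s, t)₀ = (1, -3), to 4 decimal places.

J = [[2·s·t - 4, s^2], [3·t^2, 6·s·t + 5]].
At the point, J = [[-10.0000, 1.0000], [27.0000, -13.0000]].
det J = 103.0000.

103.0000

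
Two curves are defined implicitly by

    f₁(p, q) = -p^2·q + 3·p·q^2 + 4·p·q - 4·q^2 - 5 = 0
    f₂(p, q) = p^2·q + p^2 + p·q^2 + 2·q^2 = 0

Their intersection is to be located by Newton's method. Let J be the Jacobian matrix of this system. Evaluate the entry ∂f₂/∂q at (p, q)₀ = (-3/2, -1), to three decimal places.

∂f₂/∂q = p^2 + 2·p·q + 4·q.
At (-3/2, -1) this is 1.250.

1.250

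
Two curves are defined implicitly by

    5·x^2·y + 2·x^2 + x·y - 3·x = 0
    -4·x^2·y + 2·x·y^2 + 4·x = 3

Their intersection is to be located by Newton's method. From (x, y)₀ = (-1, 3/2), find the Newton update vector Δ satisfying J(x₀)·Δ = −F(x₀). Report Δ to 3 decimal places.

(0.325, -1.083)

At (-1, 3/2): F = (11.000, -17.500).
Jacobian J = [[10·x·y + 4·x + y - 3, 5·x^2 + x], [-8·x·y + 2·y^2 + 4, -4·x^2 + 4·x·y]].
At the point, J = [[-20.500, 4.000], [20.500, -10.000]] (det J = 123.000).
Solving J·Δ = −F gives Δ = (0.325, -1.083).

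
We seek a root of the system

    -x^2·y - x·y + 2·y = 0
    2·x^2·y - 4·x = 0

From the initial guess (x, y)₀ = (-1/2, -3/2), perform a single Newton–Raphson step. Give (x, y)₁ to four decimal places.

(1.5000, 0.0000)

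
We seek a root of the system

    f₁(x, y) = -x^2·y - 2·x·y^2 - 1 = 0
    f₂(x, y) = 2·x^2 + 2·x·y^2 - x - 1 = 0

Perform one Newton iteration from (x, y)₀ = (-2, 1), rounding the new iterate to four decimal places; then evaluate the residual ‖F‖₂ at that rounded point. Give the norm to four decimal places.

At (-2, 1): F = (-1.0000, 5.0000).
Jacobian J = [[-2·x·y - 2·y^2, -x^2 - 4·x·y], [4·x + 2·y^2 - 1, 4·x·y]].
At the point, J = [[2.0000, 4.0000], [-7.0000, -8.0000]] (det J = 12.0000).
Solving J·Δ = −F gives Δ = (1.0000, -0.2500).
Then the next iterate is (x, y)₁ = (-1.0000, 0.7500).
Re-evaluating at (-1.0000, 0.7500): F = (-0.6250, 0.8750), so ‖F‖₂ = 1.0753.

1.0753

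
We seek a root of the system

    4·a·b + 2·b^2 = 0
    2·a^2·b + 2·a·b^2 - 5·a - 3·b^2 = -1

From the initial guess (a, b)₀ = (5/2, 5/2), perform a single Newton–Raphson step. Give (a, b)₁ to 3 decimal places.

(2.968, 0.391)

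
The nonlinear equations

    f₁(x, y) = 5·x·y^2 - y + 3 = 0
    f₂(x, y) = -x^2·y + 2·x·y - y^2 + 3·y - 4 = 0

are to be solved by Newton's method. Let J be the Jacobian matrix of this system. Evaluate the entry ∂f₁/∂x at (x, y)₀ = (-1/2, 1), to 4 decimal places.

5.0000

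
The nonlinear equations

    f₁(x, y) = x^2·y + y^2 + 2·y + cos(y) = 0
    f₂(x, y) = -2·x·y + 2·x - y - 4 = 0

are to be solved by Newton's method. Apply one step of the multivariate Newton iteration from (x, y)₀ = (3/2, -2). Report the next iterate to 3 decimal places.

At (3/2, -2): F = (-4.91615, 7.000).
Jacobian J = [[2·x·y, x^2 + 2·y - sin(y) + 2], [-2·y + 2, -2·x - 1]].
At the point, J = [[-6.000, 1.15930], [6.000, -4.000]] (det J = 17.04422).
Solving J·Δ = −F gives Δ = (-0.678, 0.734).
Then the next iterate is (x, y)₁ = (0.822, -1.266).

(0.822, -1.266)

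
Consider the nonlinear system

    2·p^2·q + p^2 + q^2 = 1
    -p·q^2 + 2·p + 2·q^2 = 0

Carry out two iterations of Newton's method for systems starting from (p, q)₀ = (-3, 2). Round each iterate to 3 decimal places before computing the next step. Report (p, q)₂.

At (-3, 2): F = (48.000, 14.000).
Jacobian J = [[4·p·q + 2·p, 2·p^2 + 2·q], [-q^2 + 2, -2·p·q + 4·q]].
At the point, J = [[-30.000, 22.000], [-2.000, 20.000]] (det J = -556.000).
Solving J·Δ = −F gives Δ = (1.173, -0.583).
Then the next iterate is (p, q)₁ = (-1.827, 1.417).
Round to (-1.827, 1.417) and repeat: F = (13.80551, 4.03019), J = [[-14.00944, 9.50986], [-0.00789, 10.84572]].
Δ = (0.734, -0.371), so (p, q)₂ = (-1.093, 1.046).

(-1.093, 1.046)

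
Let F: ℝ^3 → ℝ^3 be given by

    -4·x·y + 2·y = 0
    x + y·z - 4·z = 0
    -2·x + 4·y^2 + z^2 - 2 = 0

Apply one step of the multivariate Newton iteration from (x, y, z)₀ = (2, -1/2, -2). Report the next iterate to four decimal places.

(-1.2755, -1.0918, -0.0204)

At (2, -1/2, -2): F = (3.0000, 11.0000, -1.0000).
Jacobian J = [[-4·y, -4·x + 2, 0], [1, z, y - 4], [-2, 8·y, 2·z]].
At the point, J = [[2.0000, -6.0000, 0.0000], [1.0000, -2.0000, -4.5000], [-2.0000, -4.0000, -4.0000]] (det J = -98.0000).
Solving J·Δ = −F gives Δ = (-3.2755, -0.5918, 1.9796).
Then the next iterate is (x, y, z)₁ = (-1.2755, -1.0918, -0.0204).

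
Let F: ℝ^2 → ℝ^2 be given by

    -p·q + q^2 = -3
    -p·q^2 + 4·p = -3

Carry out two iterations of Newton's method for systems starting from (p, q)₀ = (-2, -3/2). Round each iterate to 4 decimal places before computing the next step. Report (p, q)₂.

(-3.4929, -1.8430)

At (-2, -3/2): F = (2.2500, -0.5000).
Jacobian J = [[-q, -p + 2·q], [-q^2 + 4, -2·p·q]].
At the point, J = [[1.5000, -1.0000], [1.7500, -6.0000]] (det J = -7.2500).
Solving J·Δ = −F gives Δ = (-1.9310, -0.6466).
Then the next iterate is (p, q)₁ = (-3.9310, -2.1466).
Round to (-3.9310, -2.1466) and repeat: F = (-0.830393, 5.389622), J = [[2.1466, -0.3622], [-0.607892, -16.876569]].
Δ = (0.4381, 0.3036), so (p, q)₂ = (-3.4929, -1.8430).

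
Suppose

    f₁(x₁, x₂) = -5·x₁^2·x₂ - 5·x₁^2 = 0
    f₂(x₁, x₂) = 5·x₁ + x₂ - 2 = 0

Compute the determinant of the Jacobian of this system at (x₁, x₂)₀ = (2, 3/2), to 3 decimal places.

J = [[-10·x₁·x₂ - 10·x₁, -5·x₁^2], [5, 1]].
At the point, J = [[-50.000, -20.000], [5.000, 1.000]].
det J = 50.000.

50.000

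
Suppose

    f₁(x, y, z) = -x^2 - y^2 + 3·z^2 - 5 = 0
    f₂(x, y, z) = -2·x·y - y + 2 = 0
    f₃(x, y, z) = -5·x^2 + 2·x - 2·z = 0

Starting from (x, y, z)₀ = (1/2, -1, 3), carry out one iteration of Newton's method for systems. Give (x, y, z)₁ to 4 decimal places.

At (1/2, -1, 3): F = (20.7500, 4.0000, -6.2500).
Jacobian J = [[-2·x, -2·y, 6·z], [-2·y, -2·x - 1, 0], [-10·x + 2, 0, -2]].
At the point, J = [[-1.0000, 2.0000, 18.0000], [2.0000, -2.0000, 0.0000], [-3.0000, 0.0000, -2.0000]] (det J = -104.0000).
Solving J·Δ = −F gives Δ = (-1.2115, 0.7885, -1.3077).
Then the next iterate is (x, y, z)₁ = (-0.7115, -0.2115, 1.6923).

(-0.7115, -0.2115, 1.6923)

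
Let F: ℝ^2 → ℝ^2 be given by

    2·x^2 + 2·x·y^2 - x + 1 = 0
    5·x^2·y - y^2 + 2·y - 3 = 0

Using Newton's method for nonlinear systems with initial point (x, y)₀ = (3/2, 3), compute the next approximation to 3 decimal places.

At (3/2, 3): F = (31.000, 27.750).
Jacobian J = [[4·x + 2·y^2 - 1, 4·x·y], [10·x·y, 5·x^2 - 2·y + 2]].
At the point, J = [[23.000, 18.000], [45.000, 7.250]] (det J = -643.250).
Solving J·Δ = −F gives Δ = (-0.427, -1.176).
Then the next iterate is (x, y)₁ = (1.073, 1.824).

(1.073, 1.824)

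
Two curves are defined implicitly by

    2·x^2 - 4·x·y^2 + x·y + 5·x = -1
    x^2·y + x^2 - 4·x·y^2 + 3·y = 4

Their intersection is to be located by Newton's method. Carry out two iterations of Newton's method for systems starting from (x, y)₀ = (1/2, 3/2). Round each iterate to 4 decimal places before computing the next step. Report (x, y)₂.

(0.4529, 2.6517)

At (1/2, 3/2): F = (0.2500, -3.3750).
Jacobian J = [[4·x - 4·y^2 + y + 5, -8·x·y + x], [2·x·y + 2·x - 4·y^2, x^2 - 8·x·y + 3]].
At the point, J = [[-0.5000, -5.5000], [-6.5000, -2.7500]] (det J = -34.3750).
Solving J·Δ = −F gives Δ = (-0.5600, 0.0964).
Then the next iterate is (x, y)₁ = (-0.0600, 1.5964).
Round to (-0.0600, 1.5964) and repeat: F = (1.223054, 1.410185), J = [[-3.837572, 0.706272], [-10.505540, 3.769872]].
Δ = (0.5129, 1.0553), so (x, y)₂ = (0.4529, 2.6517).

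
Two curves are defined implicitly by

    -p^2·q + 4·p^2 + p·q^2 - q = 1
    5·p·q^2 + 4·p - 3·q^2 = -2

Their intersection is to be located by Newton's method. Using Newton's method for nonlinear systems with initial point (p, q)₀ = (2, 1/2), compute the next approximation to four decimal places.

(0.9069, -0.3588)

At (2, 1/2): F = (13.0000, 11.7500).
Jacobian J = [[-2·p·q + 8·p + q^2, -p^2 + 2·p·q - 1], [5·q^2 + 4, 10·p·q - 6·q]].
At the point, J = [[14.2500, -3.0000], [5.2500, 7.0000]] (det J = 115.5000).
Solving J·Δ = −F gives Δ = (-1.0931, -0.8588).
Then the next iterate is (p, q)₁ = (0.9069, -0.3588).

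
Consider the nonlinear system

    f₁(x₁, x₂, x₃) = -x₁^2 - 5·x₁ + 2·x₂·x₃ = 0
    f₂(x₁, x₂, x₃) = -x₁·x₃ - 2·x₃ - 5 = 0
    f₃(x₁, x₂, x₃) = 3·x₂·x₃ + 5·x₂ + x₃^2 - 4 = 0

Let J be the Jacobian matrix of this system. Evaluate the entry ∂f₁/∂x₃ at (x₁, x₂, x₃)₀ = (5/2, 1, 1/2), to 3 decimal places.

∂f₁/∂x₃ = 2·x₂.
At (5/2, 1, 1/2) this is 2.000.

2.000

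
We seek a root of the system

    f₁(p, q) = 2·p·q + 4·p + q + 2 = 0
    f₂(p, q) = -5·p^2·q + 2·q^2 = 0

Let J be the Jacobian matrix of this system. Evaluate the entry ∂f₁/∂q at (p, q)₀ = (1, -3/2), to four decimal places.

3.0000

∂f₁/∂q = 2·p + 1.
At (1, -3/2) this is 3.0000.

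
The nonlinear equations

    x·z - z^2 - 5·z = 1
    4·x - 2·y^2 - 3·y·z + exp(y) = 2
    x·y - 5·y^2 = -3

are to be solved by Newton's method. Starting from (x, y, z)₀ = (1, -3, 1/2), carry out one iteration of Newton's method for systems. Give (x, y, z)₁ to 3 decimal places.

At (1, -3, 1/2): F = (-3.250, -11.45021, -45.000).
Jacobian J = [[z, 0, x - 2·z - 5], [4, -4·y - 3·z + exp(y), -3·y], [y, x - 10·y, 0]].
At the point, J = [[0.500, 0.000, -5.000], [4.000, 10.54979, 9.000], [-3.000, 31.000, 0.000]] (det J = -917.74681).
Solving J·Δ = −F gives Δ = (0.335, 1.484, -0.616).
Then the next iterate is (x, y, z)₁ = (1.335, -1.516, -0.116).

(1.335, -1.516, -0.116)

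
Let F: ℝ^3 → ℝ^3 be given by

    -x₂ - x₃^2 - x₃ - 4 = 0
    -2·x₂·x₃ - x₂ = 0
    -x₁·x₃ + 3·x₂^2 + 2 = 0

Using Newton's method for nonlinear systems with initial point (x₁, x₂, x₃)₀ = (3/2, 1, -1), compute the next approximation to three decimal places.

At (3/2, 1, -1): F = (-5.000, 1.000, 6.500).
Jacobian J = [[0, -1, -2·x₃ - 1], [0, -2·x₃ - 1, -2·x₂], [-x₃, 6·x₂, -x₁]].
At the point, J = [[0.000, -1.000, 1.000], [0.000, 1.000, -2.000], [1.000, 6.000, -1.500]] (det J = 1.000).
Solving J·Δ = −F gives Δ = (41.500, -9.000, -4.000).
Then the next iterate is (x₁, x₂, x₃)₁ = (43.000, -8.000, -5.000).

(43.000, -8.000, -5.000)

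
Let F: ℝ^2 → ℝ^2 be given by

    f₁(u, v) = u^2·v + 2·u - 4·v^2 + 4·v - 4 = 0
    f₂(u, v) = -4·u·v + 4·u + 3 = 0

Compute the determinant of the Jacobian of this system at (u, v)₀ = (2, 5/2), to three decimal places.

-168.000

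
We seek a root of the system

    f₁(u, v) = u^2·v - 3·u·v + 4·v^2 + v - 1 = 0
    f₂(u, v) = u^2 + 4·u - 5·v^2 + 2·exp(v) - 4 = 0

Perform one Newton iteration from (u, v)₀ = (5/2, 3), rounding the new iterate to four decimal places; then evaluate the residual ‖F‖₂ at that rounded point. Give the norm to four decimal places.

24.6681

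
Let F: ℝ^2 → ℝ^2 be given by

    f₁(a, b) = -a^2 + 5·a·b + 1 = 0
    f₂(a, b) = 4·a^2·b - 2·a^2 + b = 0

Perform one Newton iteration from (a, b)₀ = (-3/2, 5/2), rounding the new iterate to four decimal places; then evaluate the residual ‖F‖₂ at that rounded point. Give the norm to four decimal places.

213.1992

At (-3/2, 5/2): F = (-20.0000, 20.5000).
Jacobian J = [[-2·a + 5·b, 5·a], [8·a·b - 4·a, 4·a^2 + 1]].
At the point, J = [[15.5000, -7.5000], [-24.0000, 10.0000]] (det J = -25.0000).
Solving J·Δ = −F gives Δ = (-1.8500, -6.4900).
Then the next iterate is (a, b)₁ = (-3.3500, -3.9900).
Re-evaluating at (-3.3500, -3.9900): F = (56.6100, -205.5461), so ‖F‖₂ = 213.1992.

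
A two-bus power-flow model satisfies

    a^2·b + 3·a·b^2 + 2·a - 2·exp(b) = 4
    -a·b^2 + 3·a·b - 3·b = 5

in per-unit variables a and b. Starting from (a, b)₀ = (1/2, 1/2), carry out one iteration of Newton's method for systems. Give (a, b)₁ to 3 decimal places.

(1.048, -2.095)

At (1/2, 1/2): F = (-5.79744, -5.875).
Jacobian J = [[2·a·b + 3·b^2 + 2, a^2 + 6·a·b - 2·exp(b)], [-b^2 + 3·b, -2·a·b + 3·a - 3]].
At the point, J = [[3.250, -1.54744], [1.250, -2.000]] (det J = -4.56570).
Solving J·Δ = −F gives Δ = (0.548, -2.595).
Then the next iterate is (a, b)₁ = (1.048, -2.095).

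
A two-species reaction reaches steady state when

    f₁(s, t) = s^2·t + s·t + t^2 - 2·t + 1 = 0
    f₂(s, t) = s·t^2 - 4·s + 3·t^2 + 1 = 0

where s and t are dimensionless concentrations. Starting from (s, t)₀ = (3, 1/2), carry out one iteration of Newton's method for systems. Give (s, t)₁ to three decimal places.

At (3, 1/2): F = (6.250, -9.500).
Jacobian J = [[2·s·t + t, s^2 + s + 2·t - 2], [t^2 - 4, 2·s·t + 6·t]].
At the point, J = [[3.500, 11.000], [-3.750, 6.000]] (det J = 62.250).
Solving J·Δ = −F gives Δ = (-2.281, 0.158).
Then the next iterate is (s, t)₁ = (0.719, 0.658).

(0.719, 0.658)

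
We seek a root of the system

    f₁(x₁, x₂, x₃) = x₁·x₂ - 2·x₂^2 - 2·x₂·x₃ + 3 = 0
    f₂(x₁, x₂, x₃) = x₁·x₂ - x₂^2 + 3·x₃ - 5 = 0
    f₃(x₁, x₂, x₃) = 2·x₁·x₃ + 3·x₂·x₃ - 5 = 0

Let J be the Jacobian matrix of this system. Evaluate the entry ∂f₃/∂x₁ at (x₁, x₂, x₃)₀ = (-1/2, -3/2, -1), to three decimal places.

-2.000

∂f₃/∂x₁ = 2·x₃.
At (-1/2, -3/2, -1) this is -2.000.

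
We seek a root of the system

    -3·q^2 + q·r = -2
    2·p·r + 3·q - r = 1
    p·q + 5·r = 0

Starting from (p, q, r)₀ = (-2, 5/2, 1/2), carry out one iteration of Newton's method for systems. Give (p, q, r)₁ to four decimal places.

At (-2, 5/2, 1/2): F = (-15.5000, 4.0000, -2.5000).
Jacobian J = [[0, -6·q + r, q], [2·r, 3, 2·p - 1], [q, p, 5]].
At the point, J = [[0.0000, -14.5000, 2.5000], [1.0000, 3.0000, -5.0000], [2.5000, -2.0000, 5.0000]] (det J = 230.0000).
Solving J·Δ = −F gives Δ = (-0.1304, -1.0435, 0.1478).
Then the next iterate is (p, q, r)₁ = (-2.1304, 1.4565, 0.6478).

(-2.1304, 1.4565, 0.6478)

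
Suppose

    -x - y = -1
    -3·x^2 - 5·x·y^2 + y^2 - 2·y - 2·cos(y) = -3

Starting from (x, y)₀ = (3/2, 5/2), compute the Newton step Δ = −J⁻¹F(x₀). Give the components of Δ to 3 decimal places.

(7.505, -10.505)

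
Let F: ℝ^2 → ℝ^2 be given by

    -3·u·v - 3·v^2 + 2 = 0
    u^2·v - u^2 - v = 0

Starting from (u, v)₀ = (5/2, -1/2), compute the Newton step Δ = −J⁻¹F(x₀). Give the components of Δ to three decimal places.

(-0.529, 0.935)

At (5/2, -1/2): F = (5.000, -8.875).
Jacobian J = [[-3·v, -3·u - 6·v], [2·u·v - 2·u, u^2 - 1]].
At the point, J = [[1.500, -4.500], [-7.500, 5.250]] (det J = -25.875).
Solving J·Δ = −F gives Δ = (-0.529, 0.935).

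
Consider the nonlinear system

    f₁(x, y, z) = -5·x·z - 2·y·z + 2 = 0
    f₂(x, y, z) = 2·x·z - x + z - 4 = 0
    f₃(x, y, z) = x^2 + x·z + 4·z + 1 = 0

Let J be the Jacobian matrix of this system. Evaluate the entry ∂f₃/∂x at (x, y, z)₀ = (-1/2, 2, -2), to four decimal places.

∂f₃/∂x = 2·x + z.
At (-1/2, 2, -2) this is -3.0000.

-3.0000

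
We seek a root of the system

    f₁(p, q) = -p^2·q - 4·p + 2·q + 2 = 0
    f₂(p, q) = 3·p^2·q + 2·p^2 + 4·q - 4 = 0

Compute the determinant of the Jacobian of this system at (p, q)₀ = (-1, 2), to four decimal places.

J = [[-2·p·q - 4, -p^2 + 2], [6·p·q + 4·p, 3·p^2 + 4]].
At the point, J = [[0.0000, 1.0000], [-16.0000, 7.0000]].
det J = 16.0000.

16.0000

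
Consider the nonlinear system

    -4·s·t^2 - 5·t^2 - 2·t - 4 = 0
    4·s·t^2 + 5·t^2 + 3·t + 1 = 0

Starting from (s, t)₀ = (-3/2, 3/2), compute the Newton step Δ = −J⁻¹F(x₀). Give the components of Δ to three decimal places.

At (-3/2, 3/2): F = (-4.750, 3.250).
Jacobian J = [[-4·t^2, -8·s·t - 10·t - 2], [4·t^2, 8·s·t + 10·t + 3]].
At the point, J = [[-9.000, 1.000], [9.000, 0.000]] (det J = -9.000).
Solving J·Δ = −F gives Δ = (-0.361, 1.500).

(-0.361, 1.500)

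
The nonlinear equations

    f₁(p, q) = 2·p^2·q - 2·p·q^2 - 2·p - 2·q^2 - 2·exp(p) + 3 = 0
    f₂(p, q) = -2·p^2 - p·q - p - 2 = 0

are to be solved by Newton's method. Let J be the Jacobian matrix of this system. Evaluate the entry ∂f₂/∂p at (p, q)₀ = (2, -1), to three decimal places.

-8.000

∂f₂/∂p = -4·p - q - 1.
At (2, -1) this is -8.000.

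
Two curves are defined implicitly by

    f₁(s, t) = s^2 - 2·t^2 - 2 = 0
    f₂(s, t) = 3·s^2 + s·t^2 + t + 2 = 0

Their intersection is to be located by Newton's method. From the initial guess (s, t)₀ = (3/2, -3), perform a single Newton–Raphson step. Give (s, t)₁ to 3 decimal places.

At (3/2, -3): F = (-17.750, 19.250).
Jacobian J = [[2·s, -4·t], [6·s + t^2, 2·s·t + 1]].
At the point, J = [[3.000, 12.000], [18.000, -8.000]] (det J = -240.000).
Solving J·Δ = −F gives Δ = (-0.371, 1.572).
Then the next iterate is (s, t)₁ = (1.129, -1.428).

(1.129, -1.428)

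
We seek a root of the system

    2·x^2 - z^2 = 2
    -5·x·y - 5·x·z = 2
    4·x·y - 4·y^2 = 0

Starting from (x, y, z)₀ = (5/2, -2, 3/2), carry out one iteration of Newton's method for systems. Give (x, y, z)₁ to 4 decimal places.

(1.3972, -0.9547, 0.5741)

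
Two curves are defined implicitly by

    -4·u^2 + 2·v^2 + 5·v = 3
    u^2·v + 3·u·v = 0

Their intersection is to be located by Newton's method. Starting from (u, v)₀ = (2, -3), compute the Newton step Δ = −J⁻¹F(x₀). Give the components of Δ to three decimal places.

(-1.205, 0.469)

At (2, -3): F = (-16.000, -30.000).
Jacobian J = [[-8·u, 4·v + 5], [2·u·v + 3·v, u^2 + 3·u]].
At the point, J = [[-16.000, -7.000], [-21.000, 10.000]] (det J = -307.000).
Solving J·Δ = −F gives Δ = (-1.205, 0.469).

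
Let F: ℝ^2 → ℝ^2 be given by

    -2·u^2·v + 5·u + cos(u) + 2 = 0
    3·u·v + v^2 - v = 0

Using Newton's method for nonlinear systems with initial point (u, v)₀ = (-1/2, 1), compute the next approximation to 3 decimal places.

(-0.808, -3.845)

At (-1/2, 1): F = (-0.12242, -1.500).
Jacobian J = [[-4·u·v - sin(u) + 5, -2·u^2], [3·v, 3·u + 2·v - 1]].
At the point, J = [[7.47943, -0.500], [3.000, -0.500]] (det J = -2.23971).
Solving J·Δ = −F gives Δ = (-0.308, -4.845).
Then the next iterate is (u, v)₁ = (-0.808, -3.845).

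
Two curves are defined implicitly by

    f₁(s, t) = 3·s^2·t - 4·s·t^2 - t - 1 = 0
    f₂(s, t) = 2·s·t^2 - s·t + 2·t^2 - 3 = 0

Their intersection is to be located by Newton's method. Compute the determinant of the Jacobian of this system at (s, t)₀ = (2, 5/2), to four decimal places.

J = [[6·s·t - 4·t^2, 3·s^2 - 8·s·t - 1], [2·t^2 - t, 4·s·t - s + 4·t]].
At the point, J = [[5.0000, -29.0000], [10.0000, 28.0000]].
det J = 430.0000.

430.0000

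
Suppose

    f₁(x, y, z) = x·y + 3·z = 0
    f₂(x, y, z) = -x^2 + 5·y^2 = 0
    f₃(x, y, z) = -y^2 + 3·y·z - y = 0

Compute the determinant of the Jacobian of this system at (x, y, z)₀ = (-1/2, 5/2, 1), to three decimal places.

J = [[y, x, 3], [-2·x, 10·y, 0], [0, -2·y + 3·z - 1, 3·y]].
At the point, J = [[2.500, -0.500, 3.000], [1.000, 25.000, 0.000], [0.000, -3.000, 7.500]].
det J = 463.500.

463.500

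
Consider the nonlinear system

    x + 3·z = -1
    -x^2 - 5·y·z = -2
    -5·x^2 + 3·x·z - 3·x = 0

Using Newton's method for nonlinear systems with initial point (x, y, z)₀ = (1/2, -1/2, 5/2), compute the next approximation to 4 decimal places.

(-3.0000, 0.0533, 0.6667)

At (1/2, -1/2, 5/2): F = (9.0000, 8.0000, 1.0000).
Jacobian J = [[1, 0, 3], [-2·x, -5·z, -5·y], [-10·x + 3·z - 3, 0, 3·x]].
At the point, J = [[1.0000, 0.0000, 3.0000], [-1.0000, -12.5000, 2.5000], [-0.5000, 0.0000, 1.5000]] (det J = -37.5000).
Solving J·Δ = −F gives Δ = (-3.5000, 0.5533, -1.8333).
Then the next iterate is (x, y, z)₁ = (-3.0000, 0.0533, 0.6667).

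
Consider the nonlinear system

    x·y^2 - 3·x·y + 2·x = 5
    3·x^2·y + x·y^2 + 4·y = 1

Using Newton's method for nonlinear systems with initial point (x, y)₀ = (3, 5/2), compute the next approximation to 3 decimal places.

(0.443, 3.278)

At (3, 5/2): F = (-2.750, 95.250).
Jacobian J = [[y^2 - 3·y + 2, 2·x·y - 3·x], [6·x·y + y^2, 3·x^2 + 2·x·y + 4]].
At the point, J = [[0.750, 6.000], [51.250, 46.000]] (det J = -273.000).
Solving J·Δ = −F gives Δ = (-2.557, 0.778).
Then the next iterate is (x, y)₁ = (0.443, 3.278).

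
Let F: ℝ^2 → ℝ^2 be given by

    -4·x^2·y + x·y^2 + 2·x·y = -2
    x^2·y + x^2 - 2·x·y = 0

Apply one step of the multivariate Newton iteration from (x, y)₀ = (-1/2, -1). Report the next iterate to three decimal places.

(0.294, -1.471)

At (-1/2, -1): F = (3.500, -1.000).
Jacobian J = [[-8·x·y + y^2 + 2·y, -4·x^2 + 2·x·y + 2·x], [2·x·y + 2·x - 2·y, x^2 - 2·x]].
At the point, J = [[-5.000, -1.000], [2.000, 1.250]] (det J = -4.250).
Solving J·Δ = −F gives Δ = (0.794, -0.471).
Then the next iterate is (x, y)₁ = (0.294, -1.471).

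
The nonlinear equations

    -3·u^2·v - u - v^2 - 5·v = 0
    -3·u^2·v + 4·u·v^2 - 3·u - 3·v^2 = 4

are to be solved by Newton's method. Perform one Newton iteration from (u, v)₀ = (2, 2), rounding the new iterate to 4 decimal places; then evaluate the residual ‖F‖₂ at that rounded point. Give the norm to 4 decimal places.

17.4867

At (2, 2): F = (-40.0000, -14.0000).
Jacobian J = [[-6·u·v - 1, -3·u^2 - 2·v - 5], [-6·u·v + 4·v^2 - 3, -3·u^2 + 8·u·v - 6·v]].
At the point, J = [[-25.0000, -21.0000], [-11.0000, 8.0000]] (det J = -431.0000).
Solving J·Δ = −F gives Δ = (-1.4246, -0.2088).
Then the next iterate is (u, v)₁ = (0.5754, 1.7912).
Re-evaluating at (0.5754, 1.7912): F = (-14.518917, -9.746064), so ‖F‖₂ = 17.4867.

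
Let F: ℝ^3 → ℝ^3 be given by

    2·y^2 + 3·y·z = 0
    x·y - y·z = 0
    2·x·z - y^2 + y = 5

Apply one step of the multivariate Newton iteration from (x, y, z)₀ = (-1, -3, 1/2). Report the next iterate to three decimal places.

(-1.913, -0.652, -0.739)

At (-1, -3, 1/2): F = (13.500, 4.500, -18.000).
Jacobian J = [[0, 4·y + 3·z, 3·y], [y, x - z, -y], [2·z, -2·y + 1, 2·x]].
At the point, J = [[0.000, -10.500, -9.000], [-3.000, -1.500, 3.000], [1.000, 7.000, -2.000]] (det J = 207.000).
Solving J·Δ = −F gives Δ = (-0.913, 2.348, -1.239).
Then the next iterate is (x, y, z)₁ = (-1.913, -0.652, -0.739).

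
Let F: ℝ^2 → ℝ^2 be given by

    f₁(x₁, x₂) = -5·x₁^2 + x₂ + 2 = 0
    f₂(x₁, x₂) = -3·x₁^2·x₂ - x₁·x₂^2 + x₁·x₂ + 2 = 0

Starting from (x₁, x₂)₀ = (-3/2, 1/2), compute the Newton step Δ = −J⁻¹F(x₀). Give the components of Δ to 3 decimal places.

(0.574, 0.144)

At (-3/2, 1/2): F = (-8.750, -1.750).
Jacobian J = [[-10·x₁, 1], [-6·x₁·x₂ - x₂^2 + x₂, -3·x₁^2 - 2·x₁·x₂ + x₁]].
At the point, J = [[15.000, 1.000], [4.750, -6.750]] (det J = -106.000).
Solving J·Δ = −F gives Δ = (0.574, 0.144).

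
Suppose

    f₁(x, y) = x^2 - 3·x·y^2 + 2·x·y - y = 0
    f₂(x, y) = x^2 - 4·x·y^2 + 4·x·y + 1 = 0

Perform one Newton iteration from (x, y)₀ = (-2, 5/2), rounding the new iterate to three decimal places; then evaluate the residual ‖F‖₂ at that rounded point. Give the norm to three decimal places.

At (-2, 5/2): F = (29.000, 35.000).
Jacobian J = [[2·x - 3·y^2 + 2·y, -6·x·y + 2·x - 1], [2·x - 4·y^2 + 4·y, -8·x·y + 4·x]].
At the point, J = [[-17.750, 25.000], [-19.000, 32.000]] (det J = -93.000).
Solving J·Δ = −F gives Δ = (0.570, -0.755).
Then the next iterate is (x, y)₁ = (-1.430, 1.745).
Re-evaluating at (-1.430, 1.745): F = (8.37236, 10.48104), so ‖F‖₂ = 13.414.

13.414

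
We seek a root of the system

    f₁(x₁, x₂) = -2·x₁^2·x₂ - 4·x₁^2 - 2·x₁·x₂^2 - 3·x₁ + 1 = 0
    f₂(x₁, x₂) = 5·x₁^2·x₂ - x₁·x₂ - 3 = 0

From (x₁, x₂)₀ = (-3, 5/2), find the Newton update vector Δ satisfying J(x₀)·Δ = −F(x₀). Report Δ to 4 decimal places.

At (-3, 5/2): F = (-33.5000, 117.0000).
Jacobian J = [[-4·x₁·x₂ - 8·x₁ - 2·x₂^2 - 3, -2·x₁^2 - 4·x₁·x₂], [10·x₁·x₂ - x₂, 5·x₁^2 - x₁]].
At the point, J = [[38.5000, 12.0000], [-77.5000, 48.0000]] (det J = 2778.0000).
Solving J·Δ = −F gives Δ = (1.0842, -0.6869).

(1.0842, -0.6869)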